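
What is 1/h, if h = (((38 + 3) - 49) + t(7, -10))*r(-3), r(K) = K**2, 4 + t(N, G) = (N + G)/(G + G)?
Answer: -20/2133 ≈ -0.0093765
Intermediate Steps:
t(N, G) = -4 + (G + N)/(2*G) (t(N, G) = -4 + (N + G)/(G + G) = -4 + (G + N)/((2*G)) = -4 + (G + N)*(1/(2*G)) = -4 + (G + N)/(2*G))
h = -2133/20 (h = (((38 + 3) - 49) + (1/2)*(7 - 7*(-10))/(-10))*(-3)**2 = ((41 - 49) + (1/2)*(-1/10)*(7 + 70))*9 = (-8 + (1/2)*(-1/10)*77)*9 = (-8 - 77/20)*9 = -237/20*9 = -2133/20 ≈ -106.65)
1/h = 1/(-2133/20) = -20/2133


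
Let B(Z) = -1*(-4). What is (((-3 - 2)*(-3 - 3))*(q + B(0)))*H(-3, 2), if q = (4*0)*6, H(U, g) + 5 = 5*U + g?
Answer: -2160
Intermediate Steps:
B(Z) = 4
H(U, g) = -5 + g + 5*U (H(U, g) = -5 + (5*U + g) = -5 + (g + 5*U) = -5 + g + 5*U)
q = 0 (q = 0*6 = 0)
(((-3 - 2)*(-3 - 3))*(q + B(0)))*H(-3, 2) = (((-3 - 2)*(-3 - 3))*(0 + 4))*(-5 + 2 + 5*(-3)) = (-5*(-6)*4)*(-5 + 2 - 15) = (30*4)*(-18) = 120*(-18) = -2160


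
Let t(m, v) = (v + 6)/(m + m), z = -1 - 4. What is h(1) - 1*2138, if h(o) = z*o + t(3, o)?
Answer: -12851/6 ≈ -2141.8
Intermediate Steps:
z = -5
t(m, v) = (6 + v)/(2*m) (t(m, v) = (6 + v)/((2*m)) = (6 + v)*(1/(2*m)) = (6 + v)/(2*m))
h(o) = 1 - 29*o/6 (h(o) = -5*o + (½)*(6 + o)/3 = -5*o + (½)*(⅓)*(6 + o) = -5*o + (1 + o/6) = 1 - 29*o/6)
h(1) - 1*2138 = (1 - 29/6*1) - 1*2138 = (1 - 29/6) - 2138 = -23/6 - 2138 = -12851/6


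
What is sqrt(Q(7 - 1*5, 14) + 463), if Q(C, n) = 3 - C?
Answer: 4*sqrt(29) ≈ 21.541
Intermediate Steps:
sqrt(Q(7 - 1*5, 14) + 463) = sqrt((3 - (7 - 1*5)) + 463) = sqrt((3 - (7 - 5)) + 463) = sqrt((3 - 1*2) + 463) = sqrt((3 - 2) + 463) = sqrt(1 + 463) = sqrt(464) = 4*sqrt(29)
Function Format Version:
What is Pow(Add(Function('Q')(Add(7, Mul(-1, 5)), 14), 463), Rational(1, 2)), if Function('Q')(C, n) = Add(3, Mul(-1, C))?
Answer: Mul(4, Pow(29, Rational(1, 2))) ≈ 21.541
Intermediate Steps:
Pow(Add(Function('Q')(Add(7, Mul(-1, 5)), 14), 463), Rational(1, 2)) = Pow(Add(Add(3, Mul(-1, Add(7, Mul(-1, 5)))), 463), Rational(1, 2)) = Pow(Add(Add(3, Mul(-1, Add(7, -5))), 463), Rational(1, 2)) = Pow(Add(Add(3, Mul(-1, 2)), 463), Rational(1, 2)) = Pow(Add(Add(3, -2), 463), Rational(1, 2)) = Pow(Add(1, 463), Rational(1, 2)) = Pow(464, Rational(1, 2)) = Mul(4, Pow(29, Rational(1, 2)))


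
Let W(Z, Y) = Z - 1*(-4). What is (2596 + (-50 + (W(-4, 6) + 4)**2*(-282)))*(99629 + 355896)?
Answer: -895562150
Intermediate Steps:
W(Z, Y) = 4 + Z (W(Z, Y) = Z + 4 = 4 + Z)
(2596 + (-50 + (W(-4, 6) + 4)**2*(-282)))*(99629 + 355896) = (2596 + (-50 + ((4 - 4) + 4)**2*(-282)))*(99629 + 355896) = (2596 + (-50 + (0 + 4)**2*(-282)))*455525 = (2596 + (-50 + 4**2*(-282)))*455525 = (2596 + (-50 + 16*(-282)))*455525 = (2596 + (-50 - 4512))*455525 = (2596 - 4562)*455525 = -1966*455525 = -895562150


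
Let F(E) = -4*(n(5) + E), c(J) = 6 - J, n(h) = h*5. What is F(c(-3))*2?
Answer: -272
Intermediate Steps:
n(h) = 5*h
F(E) = -100 - 4*E (F(E) = -4*(5*5 + E) = -4*(25 + E) = -100 - 4*E)
F(c(-3))*2 = (-100 - 4*(6 - 1*(-3)))*2 = (-100 - 4*(6 + 3))*2 = (-100 - 4*9)*2 = (-100 - 36)*2 = -136*2 = -272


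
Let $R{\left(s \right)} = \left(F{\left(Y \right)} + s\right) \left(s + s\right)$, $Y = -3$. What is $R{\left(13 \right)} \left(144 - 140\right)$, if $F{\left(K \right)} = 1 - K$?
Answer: $1768$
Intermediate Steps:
$R{\left(s \right)} = 2 s \left(4 + s\right)$ ($R{\left(s \right)} = \left(\left(1 - -3\right) + s\right) \left(s + s\right) = \left(\left(1 + 3\right) + s\right) 2 s = \left(4 + s\right) 2 s = 2 s \left(4 + s\right)$)
$R{\left(13 \right)} \left(144 - 140\right) = 2 \cdot 13 \left(4 + 13\right) \left(144 - 140\right) = 2 \cdot 13 \cdot 17 \cdot 4 = 442 \cdot 4 = 1768$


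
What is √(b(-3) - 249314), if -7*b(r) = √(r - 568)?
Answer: √(-12216386 - 7*I*√571)/7 ≈ 0.0034184 - 499.31*I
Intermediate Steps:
b(r) = -√(-568 + r)/7 (b(r) = -√(r - 568)/7 = -√(-568 + r)/7)
√(b(-3) - 249314) = √(-√(-568 - 3)/7 - 249314) = √(-I*√571/7 - 249314) = √(-249314 - I*√571/7)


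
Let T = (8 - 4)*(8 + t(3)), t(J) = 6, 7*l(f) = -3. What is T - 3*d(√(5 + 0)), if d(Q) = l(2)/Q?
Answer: 56 + 9*√5/35 ≈ 56.575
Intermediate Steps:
l(f) = -3/7 (l(f) = (⅐)*(-3) = -3/7)
T = 56 (T = (8 - 4)*(8 + 6) = 4*14 = 56)
d(Q) = -3/(7*Q)
T - 3*d(√(5 + 0)) = 56 - (-9)/(7*(√(5 + 0))) = 56 - (-9)/(7*(√5)) = 56 - (-9)*√5/5/7 = 56 - (-9)*√5/35 = 56 + 9*√5/35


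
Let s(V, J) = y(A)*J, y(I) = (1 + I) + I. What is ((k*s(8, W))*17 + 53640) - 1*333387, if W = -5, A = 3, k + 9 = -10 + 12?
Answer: -275582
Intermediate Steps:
k = -7 (k = -9 + (-10 + 12) = -9 + 2 = -7)
y(I) = 1 + 2*I
s(V, J) = 7*J (s(V, J) = (1 + 2*3)*J = (1 + 6)*J = 7*J)
((k*s(8, W))*17 + 53640) - 1*333387 = (-49*(-5)*17 + 53640) - 1*333387 = (-7*(-35)*17 + 53640) - 333387 = (245*17 + 53640) - 333387 = (4165 + 53640) - 333387 = 57805 - 333387 = -275582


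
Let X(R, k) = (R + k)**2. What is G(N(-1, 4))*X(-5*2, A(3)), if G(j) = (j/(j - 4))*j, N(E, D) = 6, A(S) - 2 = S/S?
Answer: 882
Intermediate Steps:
A(S) = 3 (A(S) = 2 + S/S = 2 + 1 = 3)
G(j) = j**2/(-4 + j) (G(j) = (j/(-4 + j))*j = j**2/(-4 + j))
G(N(-1, 4))*X(-5*2, A(3)) = (6**2/(-4 + 6))*(-5*2 + 3)**2 = (36/2)*(-10 + 3)**2 = (36*(1/2))*(-7)**2 = 18*49 = 882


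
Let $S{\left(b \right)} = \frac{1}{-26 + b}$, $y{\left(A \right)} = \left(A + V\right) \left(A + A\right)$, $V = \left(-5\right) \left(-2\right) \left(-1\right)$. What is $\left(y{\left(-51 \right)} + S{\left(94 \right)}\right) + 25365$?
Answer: $\frac{2147917}{68} \approx 31587.0$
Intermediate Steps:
$V = -10$ ($V = 10 \left(-1\right) = -10$)
$y{\left(A \right)} = 2 A \left(-10 + A\right)$ ($y{\left(A \right)} = \left(A - 10\right) \left(A + A\right) = \left(-10 + A\right) 2 A = 2 A \left(-10 + A\right)$)
$\left(y{\left(-51 \right)} + S{\left(94 \right)}\right) + 25365 = \left(2 \left(-51\right) \left(-10 - 51\right) + \frac{1}{-26 + 94}\right) + 25365 = \left(2 \left(-51\right) \left(-61\right) + \frac{1}{68}\right) + 25365 = \left(6222 + \frac{1}{68}\right) + 25365 = \frac{423097}{68} + 25365 = \frac{2147917}{68}$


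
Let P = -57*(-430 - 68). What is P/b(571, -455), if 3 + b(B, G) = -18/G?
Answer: -4305210/449 ≈ -9588.4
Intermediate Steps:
b(B, G) = -3 - 18/G
P = 28386 (P = -57*(-498) = 28386)
P/b(571, -455) = 28386/(-3 - 18/(-455)) = 28386/(-3 - 18*(-1/455)) = 28386/(-3 + 18/455) = 28386/(-1347/455) = 28386*(-455/1347) = -4305210/449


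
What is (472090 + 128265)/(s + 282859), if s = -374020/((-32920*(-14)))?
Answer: 2766916124/1303636819 ≈ 2.1225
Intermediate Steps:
s = -18701/23044 (s = -374020/460880 = -374020*1/460880 = -18701/23044 ≈ -0.81153)
(472090 + 128265)/(s + 282859) = (472090 + 128265)/(-18701/23044 + 282859) = 600355/(6518184095/23044) = 600355*(23044/6518184095) = 2766916124/1303636819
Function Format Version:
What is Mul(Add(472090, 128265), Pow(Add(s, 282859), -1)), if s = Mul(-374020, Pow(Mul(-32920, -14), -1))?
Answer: Rational(2766916124, 1303636819) ≈ 2.1225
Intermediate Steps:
s = Rational(-18701, 23044) (s = Mul(-374020, Pow(460880, -1)) = Mul(-374020, Rational(1, 460880)) = Rational(-18701, 23044) ≈ -0.81153)
Mul(Add(472090, 128265), Pow(Add(s, 282859), -1)) = Mul(Add(472090, 128265), Pow(Add(Rational(-18701, 23044), 282859), -1)) = Mul(600355, Pow(Rational(6518184095, 23044), -1)) = Mul(600355, Rational(23044, 6518184095)) = Rational(2766916124, 1303636819)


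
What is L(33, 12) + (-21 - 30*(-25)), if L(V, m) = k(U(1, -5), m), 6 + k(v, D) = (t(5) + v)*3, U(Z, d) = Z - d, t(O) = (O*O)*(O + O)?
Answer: 1491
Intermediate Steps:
t(O) = 2*O**3 (t(O) = O**2*(2*O) = 2*O**3)
k(v, D) = 744 + 3*v (k(v, D) = -6 + (2*5**3 + v)*3 = -6 + (2*125 + v)*3 = -6 + (250 + v)*3 = -6 + (750 + 3*v) = 744 + 3*v)
L(V, m) = 762 (L(V, m) = 744 + 3*(1 - 1*(-5)) = 744 + 3*(1 + 5) = 744 + 3*6 = 744 + 18 = 762)
L(33, 12) + (-21 - 30*(-25)) = 762 + (-21 - 30*(-25)) = 762 + (-21 + 750) = 762 + 729 = 1491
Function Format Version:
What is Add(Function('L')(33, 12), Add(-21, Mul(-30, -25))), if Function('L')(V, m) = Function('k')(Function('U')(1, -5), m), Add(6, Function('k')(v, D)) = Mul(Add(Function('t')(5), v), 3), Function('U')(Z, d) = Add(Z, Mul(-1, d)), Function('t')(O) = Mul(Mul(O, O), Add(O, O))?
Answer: 1491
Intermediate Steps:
Function('t')(O) = Mul(2, Pow(O, 3)) (Function('t')(O) = Mul(Pow(O, 2), Mul(2, O)) = Mul(2, Pow(O, 3)))
Function('k')(v, D) = Add(744, Mul(3, v)) (Function('k')(v, D) = Add(-6, Mul(Add(Mul(2, Pow(5, 3)), v), 3)) = Add(-6, Mul(Add(Mul(2, 125), v), 3)) = Add(-6, Mul(Add(250, v), 3)) = Add(-6, Add(750, Mul(3, v))) = Add(744, Mul(3, v)))
Function('L')(V, m) = 762 (Function('L')(V, m) = Add(744, Mul(3, Add(1, Mul(-1, -5)))) = Add(744, Mul(3, Add(1, 5))) = Add(744, Mul(3, 6)) = Add(744, 18) = 762)
Add(Function('L')(33, 12), Add(-21, Mul(-30, -25))) = Add(762, Add(-21, Mul(-30, -25))) = Add(762, Add(-21, 750)) = Add(762, 729) = 1491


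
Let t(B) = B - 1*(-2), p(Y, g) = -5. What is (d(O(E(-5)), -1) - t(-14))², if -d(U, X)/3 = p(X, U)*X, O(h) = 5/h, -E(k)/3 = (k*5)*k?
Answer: 9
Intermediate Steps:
E(k) = -15*k² (E(k) = -3*k*5*k = -3*5*k*k = -15*k²)
d(U, X) = 15*X (d(U, X) = -(-15)*X = 15*X)
t(B) = 2 + B (t(B) = B + 2 = 2 + B)
(d(O(E(-5)), -1) - t(-14))² = (15*(-1) - (2 - 14))² = (-15 - 1*(-12))² = (-15 + 12)² = (-3)² = 9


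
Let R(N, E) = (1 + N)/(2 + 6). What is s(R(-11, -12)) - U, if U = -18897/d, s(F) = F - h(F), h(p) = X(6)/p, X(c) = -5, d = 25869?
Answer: -155887/34492 ≈ -4.5195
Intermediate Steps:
R(N, E) = ⅛ + N/8 (R(N, E) = (1 + N)/8 = (1 + N)*(⅛) = ⅛ + N/8)
h(p) = -5/p
s(F) = F + 5/F (s(F) = F - (-5)/F = F + 5/F)
U = -6299/8623 (U = -18897/25869 = -18897*1/25869 = -6299/8623 ≈ -0.73049)
s(R(-11, -12)) - U = ((⅛ + (⅛)*(-11)) + 5/(⅛ + (⅛)*(-11))) - 1*(-6299/8623) = ((⅛ - 11/8) + 5/(⅛ - 11/8)) + 6299/8623 = (-5/4 + 5/(-5/4)) + 6299/8623 = (-5/4 + 5*(-⅘)) + 6299/8623 = (-5/4 - 4) + 6299/8623 = -21/4 + 6299/8623 = -155887/34492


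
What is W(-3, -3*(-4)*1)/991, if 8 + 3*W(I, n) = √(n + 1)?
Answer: -8/2973 + √13/2973 ≈ -0.0014781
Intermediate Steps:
W(I, n) = -8/3 + √(1 + n)/3 (W(I, n) = -8/3 + √(n + 1)/3 = -8/3 + √(1 + n)/3)
W(-3, -3*(-4)*1)/991 = (-8/3 + √(1 - 3*(-4)*1)/3)/991 = (-8/3 + √(1 + 12*1)/3)*(1/991) = (-8/3 + √(1 + 12)/3)*(1/991) = (-8/3 + √13/3)*(1/991) = -8/2973 + √13/2973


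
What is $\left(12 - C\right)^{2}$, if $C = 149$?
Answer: $18769$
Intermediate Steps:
$\left(12 - C\right)^{2} = \left(12 - 149\right)^{2} = \left(-137\right)^{2} = 18769$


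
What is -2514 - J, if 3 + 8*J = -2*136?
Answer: -19837/8 ≈ -2479.6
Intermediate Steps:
J = -275/8 (J = -3/8 + (-2*136)/8 = -3/8 + (⅛)*(-272) = -3/8 - 34 = -275/8 ≈ -34.375)
-2514 - J = -2514 - 1*(-275/8) = -2514 + 275/8 = -19837/8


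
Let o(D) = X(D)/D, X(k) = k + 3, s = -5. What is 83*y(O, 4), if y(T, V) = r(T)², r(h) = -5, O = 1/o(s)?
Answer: 2075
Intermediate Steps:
X(k) = 3 + k
o(D) = (3 + D)/D
O = 5/2 (O = 1/((3 - 5)/(-5)) = 1/(-⅕*(-2)) = 1/(⅖) = 5/2 ≈ 2.5000)
y(T, V) = 25 (y(T, V) = (-5)² = 25)
83*y(O, 4) = 83*25 = 2075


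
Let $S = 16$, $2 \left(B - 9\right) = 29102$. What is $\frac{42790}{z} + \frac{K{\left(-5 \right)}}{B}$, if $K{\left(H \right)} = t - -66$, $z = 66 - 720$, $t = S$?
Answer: $- \frac{155742193}{2380560} \approx -65.422$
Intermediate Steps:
$B = 14560$ ($B = 9 + \frac{1}{2} \cdot 29102 = 9 + 14551 = 14560$)
$t = 16$
$z = -654$ ($z = 66 - 720 = -654$)
$K{\left(H \right)} = 82$ ($K{\left(H \right)} = 16 - -66 = 16 + 66 = 82$)
$\frac{42790}{z} + \frac{K{\left(-5 \right)}}{B} = \frac{42790}{-654} + \frac{82}{14560} = 42790 \left(- \frac{1}{654}\right) + 82 \cdot \frac{1}{14560} = - \frac{21395}{327} + \frac{41}{7280} = - \frac{155742193}{2380560}$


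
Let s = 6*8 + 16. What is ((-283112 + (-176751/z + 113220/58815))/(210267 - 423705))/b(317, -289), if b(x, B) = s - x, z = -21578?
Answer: -7984165588147/1522926838345044 ≈ -0.0052426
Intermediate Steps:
s = 64 (s = 48 + 16 = 64)
b(x, B) = 64 - x
((-283112 + (-176751/z + 113220/58815))/(210267 - 423705))/b(317, -289) = ((-283112 + (-176751/(-21578) + 113220/58815))/(210267 - 423705))/(64 - 1*317) = ((-283112 + (-176751*(-1/21578) + 113220*(1/58815)))/(-213438))/(64 - 317) = ((-283112 + (176751/21578 + 2516/1307))*(-1/213438))/(-253) = ((-283112 + 285303805/28202446)*(-1/213438))*(-1/253) = -7984165588147/28202446*(-1/213438)*(-1/253) = (7984165588147/6019473669348)*(-1/253) = -7984165588147/1522926838345044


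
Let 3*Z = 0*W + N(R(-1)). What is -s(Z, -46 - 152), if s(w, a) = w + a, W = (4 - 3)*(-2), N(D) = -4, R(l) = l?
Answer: 598/3 ≈ 199.33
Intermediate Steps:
W = -2 (W = 1*(-2) = -2)
Z = -4/3 (Z = (0*(-2) - 4)/3 = (0 - 4)/3 = (⅓)*(-4) = -4/3 ≈ -1.3333)
s(w, a) = a + w
-s(Z, -46 - 152) = -((-46 - 152) - 4/3) = -(-198 - 4/3) = -1*(-598/3) = 598/3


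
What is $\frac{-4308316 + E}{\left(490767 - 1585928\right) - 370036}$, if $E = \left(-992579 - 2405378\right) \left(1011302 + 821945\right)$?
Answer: $\frac{6229298784695}{1465197} \approx 4.2515 \cdot 10^{6}$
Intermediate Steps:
$E = -6229294476379$ ($E = \left(-3397957\right) 1833247 = -6229294476379$)
$\frac{-4308316 + E}{\left(490767 - 1585928\right) - 370036} = \frac{-4308316 - 6229294476379}{\left(490767 - 1585928\right) - 370036} = - \frac{6229298784695}{-1095161 - 370036} = - \frac{6229298784695}{-1465197} = \left(-6229298784695\right) \left(- \frac{1}{1465197}\right) = \frac{6229298784695}{1465197}$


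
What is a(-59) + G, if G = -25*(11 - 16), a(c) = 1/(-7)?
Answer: 874/7 ≈ 124.86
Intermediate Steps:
a(c) = -1/7
G = 125 (G = -25*(-5) = 125)
a(-59) + G = -1/7 + 125 = 874/7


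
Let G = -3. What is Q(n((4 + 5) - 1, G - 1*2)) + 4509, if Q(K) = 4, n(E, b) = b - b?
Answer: 4513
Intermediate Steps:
n(E, b) = 0
Q(n((4 + 5) - 1, G - 1*2)) + 4509 = 4 + 4509 = 4513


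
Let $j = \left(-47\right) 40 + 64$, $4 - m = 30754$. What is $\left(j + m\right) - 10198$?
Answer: $-42764$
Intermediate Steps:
$m = -30750$ ($m = 4 - 30754 = -30750$)
$j = -1816$ ($j = -1880 + 64 = -1816$)
$\left(j + m\right) - 10198 = \left(-1816 - 30750\right) - 10198 = -32566 - 10198 = -42764$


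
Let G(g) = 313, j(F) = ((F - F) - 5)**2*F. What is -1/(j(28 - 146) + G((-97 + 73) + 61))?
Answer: 1/2637 ≈ 0.00037922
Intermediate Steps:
j(F) = 25*F (j(F) = (0 - 5)**2*F = (-5)**2*F = 25*F)
-1/(j(28 - 146) + G((-97 + 73) + 61)) = -1/(25*(28 - 146) + 313) = -1/(25*(-118) + 313) = -1/(-2950 + 313) = -1/(-2637) = -1*(-1/2637) = 1/2637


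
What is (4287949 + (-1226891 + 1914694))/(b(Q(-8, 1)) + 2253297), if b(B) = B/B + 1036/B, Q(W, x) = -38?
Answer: 11817411/5351518 ≈ 2.2082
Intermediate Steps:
b(B) = 1 + 1036/B
(4287949 + (-1226891 + 1914694))/(b(Q(-8, 1)) + 2253297) = (4287949 + (-1226891 + 1914694))/((1036 - 38)/(-38) + 2253297) = (4287949 + 687803)/(-1/38*998 + 2253297) = 4975752/(-499/19 + 2253297) = 4975752/(42812144/19) = 4975752*(19/42812144) = 11817411/5351518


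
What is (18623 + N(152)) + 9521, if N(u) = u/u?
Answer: 28145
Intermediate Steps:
N(u) = 1
(18623 + N(152)) + 9521 = (18623 + 1) + 9521 = 18624 + 9521 = 28145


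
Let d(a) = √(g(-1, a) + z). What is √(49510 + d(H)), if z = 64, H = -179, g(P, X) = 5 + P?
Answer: √(49510 + 2*√17) ≈ 222.53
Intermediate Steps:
d(a) = 2*√17 (d(a) = √((5 - 1) + 64) = √(4 + 64) = √68 = 2*√17)
√(49510 + d(H)) = √(49510 + 2*√17)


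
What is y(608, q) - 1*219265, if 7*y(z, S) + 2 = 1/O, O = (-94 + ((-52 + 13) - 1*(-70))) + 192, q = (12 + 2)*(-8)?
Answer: -197996552/903 ≈ -2.1927e+5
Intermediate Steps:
q = -112 (q = 14*(-8) = -112)
O = 129 (O = (-94 + (-39 + 70)) + 192 = (-94 + 31) + 192 = -63 + 192 = 129)
y(z, S) = -257/903 (y(z, S) = -2/7 + (⅐)/129 = -2/7 + (⅐)*(1/129) = -2/7 + 1/903 = -257/903)
y(608, q) - 1*219265 = -257/903 - 1*219265 = -257/903 - 219265 = -197996552/903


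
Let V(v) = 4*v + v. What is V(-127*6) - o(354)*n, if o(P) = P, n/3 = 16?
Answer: -20802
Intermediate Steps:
n = 48 (n = 3*16 = 48)
V(v) = 5*v
V(-127*6) - o(354)*n = 5*(-127*6) - 354*48 = 5*(-762) - 1*16992 = -3810 - 16992 = -20802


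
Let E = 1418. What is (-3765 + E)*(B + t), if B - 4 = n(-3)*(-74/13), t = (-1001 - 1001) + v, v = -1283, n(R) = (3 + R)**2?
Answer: 7700507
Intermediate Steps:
t = -3285 (t = (-1001 - 1001) - 1283 = -2002 - 1283 = -3285)
B = 4 (B = 4 + (3 - 3)**2*(-74/13) = 4 + 0**2*(-74*1/13) = 4 + 0*(-74/13) = 4 + 0 = 4)
(-3765 + E)*(B + t) = (-3765 + 1418)*(4 - 3285) = -2347*(-3281) = 7700507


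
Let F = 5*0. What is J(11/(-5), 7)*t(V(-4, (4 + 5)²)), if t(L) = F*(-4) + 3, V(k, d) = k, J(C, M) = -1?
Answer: -3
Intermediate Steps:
F = 0
t(L) = 3 (t(L) = 0*(-4) + 3 = 0 + 3 = 3)
J(11/(-5), 7)*t(V(-4, (4 + 5)²)) = -1*3 = -3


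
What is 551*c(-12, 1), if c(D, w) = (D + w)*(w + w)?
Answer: -12122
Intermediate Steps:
c(D, w) = 2*w*(D + w) (c(D, w) = (D + w)*(2*w) = 2*w*(D + w))
551*c(-12, 1) = 551*(2*1*(-12 + 1)) = 551*(2*1*(-11)) = 551*(-22) = -12122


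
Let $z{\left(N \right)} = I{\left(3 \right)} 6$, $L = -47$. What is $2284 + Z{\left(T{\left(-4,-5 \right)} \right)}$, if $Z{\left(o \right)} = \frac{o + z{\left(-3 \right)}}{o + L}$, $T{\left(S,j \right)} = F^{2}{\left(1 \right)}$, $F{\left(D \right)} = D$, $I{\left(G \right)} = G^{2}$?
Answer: $\frac{105009}{46} \approx 2282.8$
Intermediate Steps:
$T{\left(S,j \right)} = 1$ ($T{\left(S,j \right)} = 1^{2} = 1$)
$z{\left(N \right)} = 54$ ($z{\left(N \right)} = 3^{2} \cdot 6 = 9 \cdot 6 = 54$)
$Z{\left(o \right)} = \frac{54 + o}{-47 + o}$ ($Z{\left(o \right)} = \frac{o + 54}{o - 47} = \frac{54 + o}{-47 + o}$)
$2284 + Z{\left(T{\left(-4,-5 \right)} \right)} = 2284 + \frac{54 + 1}{-47 + 1} = 2284 + \frac{1}{-46} \cdot 55 = 2284 - \frac{55}{46} = \frac{105009}{46}$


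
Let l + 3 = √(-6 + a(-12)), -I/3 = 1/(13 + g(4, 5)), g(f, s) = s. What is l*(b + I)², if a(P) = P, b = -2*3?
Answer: -1369/12 + 1369*I*√2/12 ≈ -114.08 + 161.34*I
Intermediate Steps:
b = -6
I = -⅙ (I = -3/(13 + 5) = -3/18 = -3*1/18 = -⅙ ≈ -0.16667)
l = -3 + 3*I*√2 (l = -3 + √(-6 - 12) = -3 + √(-18) = -3 + 3*I*√2 ≈ -3.0 + 4.2426*I)
l*(b + I)² = (-3 + 3*I*√2)*(-6 - ⅙)² = (-3 + 3*I*√2)*(-37/6)² = (-3 + 3*I*√2)*(1369/36) = -1369/12 + 1369*I*√2/12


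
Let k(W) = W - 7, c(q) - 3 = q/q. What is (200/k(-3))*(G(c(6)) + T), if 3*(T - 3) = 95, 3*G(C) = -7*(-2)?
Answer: -2360/3 ≈ -786.67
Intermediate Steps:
c(q) = 4 (c(q) = 3 + q/q = 3 + 1 = 4)
k(W) = -7 + W
G(C) = 14/3 (G(C) = (-7*(-2))/3 = (⅓)*14 = 14/3)
T = 104/3 (T = 3 + (⅓)*95 = 3 + 95/3 = 104/3 ≈ 34.667)
(200/k(-3))*(G(c(6)) + T) = (200/(-7 - 3))*(14/3 + 104/3) = (200/(-10))*(118/3) = (200*(-⅒))*(118/3) = -20*118/3 = -2360/3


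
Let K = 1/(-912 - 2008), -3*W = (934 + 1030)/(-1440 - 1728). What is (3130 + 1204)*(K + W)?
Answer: 17623423/19710 ≈ 894.14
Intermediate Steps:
W = 491/2376 (W = -(934 + 1030)/(3*(-1440 - 1728)) = -1964/(3*(-3168)) = -1964*(-1)/(3*3168) = -1/3*(-491/792) = 491/2376 ≈ 0.20665)
K = -1/2920 (K = 1/(-2920) = -1/2920 ≈ -0.00034247)
(3130 + 1204)*(K + W) = (3130 + 1204)*(-1/2920 + 491/2376) = 4334*(89459/433620) = 17623423/19710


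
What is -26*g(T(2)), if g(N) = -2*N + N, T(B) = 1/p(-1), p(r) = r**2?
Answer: 26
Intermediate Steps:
T(B) = 1 (T(B) = 1/((-1)**2) = 1/1 = 1)
g(N) = -N
-26*g(T(2)) = -(-26) = -26*(-1) = 26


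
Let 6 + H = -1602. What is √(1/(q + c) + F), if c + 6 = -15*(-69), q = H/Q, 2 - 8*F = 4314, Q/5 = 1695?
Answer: 3*I*√505886342540566/2906389 ≈ 23.216*I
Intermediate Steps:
H = -1608 (H = -6 - 1602 = -1608)
Q = 8475 (Q = 5*1695 = 8475)
F = -539 (F = ¼ - ⅛*4314 = ¼ - 2157/4 = -539)
q = -536/2825 (q = -1608/8475 = -1608*1/8475 = -536/2825 ≈ -0.18973)
c = 1029 (c = -6 - 15*(-69) = -6 + 1035 = 1029)
√(1/(q + c) + F) = √(1/(-536/2825 + 1029) - 539) = √(1/(2906389/2825) - 539) = √(2825/2906389 - 539) = √(-1566540846/2906389) = 3*I*√505886342540566/2906389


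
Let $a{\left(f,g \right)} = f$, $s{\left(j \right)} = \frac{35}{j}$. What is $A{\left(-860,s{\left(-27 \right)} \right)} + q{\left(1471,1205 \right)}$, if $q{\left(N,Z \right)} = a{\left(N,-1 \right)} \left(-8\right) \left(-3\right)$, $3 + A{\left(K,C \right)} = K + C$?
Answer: $\frac{929872}{27} \approx 34440.0$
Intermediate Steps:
$A{\left(K,C \right)} = -3 + C + K$ ($A{\left(K,C \right)} = -3 + \left(K + C\right) = -3 + \left(C + K\right) = -3 + C + K$)
$q{\left(N,Z \right)} = 24 N$ ($q{\left(N,Z \right)} = N \left(-8\right) \left(-3\right) = - 8 N \left(-3\right) = 24 N$)
$A{\left(-860,s{\left(-27 \right)} \right)} + q{\left(1471,1205 \right)} = \left(-3 + \frac{35}{-27} - 860\right) + 24 \cdot 1471 = \left(-3 + 35 \left(- \frac{1}{27}\right) - 860\right) + 35304 = \left(-3 - \frac{35}{27} - 860\right) + 35304 = - \frac{23336}{27} + 35304 = \frac{929872}{27}$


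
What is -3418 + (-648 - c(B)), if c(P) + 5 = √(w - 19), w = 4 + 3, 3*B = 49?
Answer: -4061 - 2*I*√3 ≈ -4061.0 - 3.4641*I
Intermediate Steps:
B = 49/3 (B = (⅓)*49 = 49/3 ≈ 16.333)
w = 7
c(P) = -5 + 2*I*√3 (c(P) = -5 + √(7 - 19) = -5 + √(-12) = -5 + 2*I*√3)
-3418 + (-648 - c(B)) = -3418 + (-648 - (-5 + 2*I*√3)) = -3418 + (-648 + (5 - 2*I*√3)) = -3418 + (-643 - 2*I*√3) = -4061 - 2*I*√3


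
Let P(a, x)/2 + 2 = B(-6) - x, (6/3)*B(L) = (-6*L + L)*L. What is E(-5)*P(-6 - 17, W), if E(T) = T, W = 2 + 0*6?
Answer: 940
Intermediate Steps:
W = 2 (W = 2 + 0 = 2)
B(L) = -5*L**2/2 (B(L) = ((-6*L + L)*L)/2 = ((-5*L)*L)/2 = (-5*L**2)/2 = -5*L**2/2)
P(a, x) = -184 - 2*x (P(a, x) = -4 + 2*(-5/2*(-6)**2 - x) = -4 + 2*(-5/2*36 - x) = -4 + 2*(-90 - x) = -4 + (-180 - 2*x) = -184 - 2*x)
E(-5)*P(-6 - 17, W) = -5*(-184 - 2*2) = -5*(-184 - 4) = -5*(-188) = 940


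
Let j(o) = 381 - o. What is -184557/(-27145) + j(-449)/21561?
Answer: 4001763827/585273345 ≈ 6.8374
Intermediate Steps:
-184557/(-27145) + j(-449)/21561 = -184557/(-27145) + (381 - 1*(-449))/21561 = -184557*(-1/27145) + (381 + 449)*(1/21561) = 184557/27145 + 830*(1/21561) = 184557/27145 + 830/21561 = 4001763827/585273345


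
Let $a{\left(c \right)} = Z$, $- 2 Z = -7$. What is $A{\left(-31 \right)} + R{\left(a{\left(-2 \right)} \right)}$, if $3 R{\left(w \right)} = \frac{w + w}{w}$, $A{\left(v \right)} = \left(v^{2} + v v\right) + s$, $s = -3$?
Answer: $\frac{5759}{3} \approx 1919.7$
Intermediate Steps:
$Z = \frac{7}{2}$ ($Z = \left(- \frac{1}{2}\right) \left(-7\right) = \frac{7}{2} \approx 3.5$)
$a{\left(c \right)} = \frac{7}{2}$
$A{\left(v \right)} = -3 + 2 v^{2}$ ($A{\left(v \right)} = \left(v^{2} + v v\right) - 3 = \left(v^{2} + v^{2}\right) - 3 = 2 v^{2} - 3 = -3 + 2 v^{2}$)
$R{\left(w \right)} = \frac{2}{3}$ ($R{\left(w \right)} = \frac{\left(w + w\right) \frac{1}{w}}{3} = \frac{2 w \frac{1}{w}}{3} = \frac{1}{3} \cdot 2 = \frac{2}{3}$)
$A{\left(-31 \right)} + R{\left(a{\left(-2 \right)} \right)} = \left(-3 + 2 \left(-31\right)^{2}\right) + \frac{2}{3} = \left(-3 + 2 \cdot 961\right) + \frac{2}{3} = \left(-3 + 1922\right) + \frac{2}{3} = 1919 + \frac{2}{3} = \frac{5759}{3}$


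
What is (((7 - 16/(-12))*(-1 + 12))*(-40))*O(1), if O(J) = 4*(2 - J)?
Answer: -44000/3 ≈ -14667.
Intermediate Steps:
O(J) = 8 - 4*J
(((7 - 16/(-12))*(-1 + 12))*(-40))*O(1) = (((7 - 16/(-12))*(-1 + 12))*(-40))*(8 - 4*1) = (((7 - 16*(-1/12))*11)*(-40))*(8 - 4) = (((7 + 4/3)*11)*(-40))*4 = (((25/3)*11)*(-40))*4 = ((275/3)*(-40))*4 = -11000/3*4 = -44000/3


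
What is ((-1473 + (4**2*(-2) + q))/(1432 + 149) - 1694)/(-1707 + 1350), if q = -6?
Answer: 2679725/564417 ≈ 4.7478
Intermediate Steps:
((-1473 + (4**2*(-2) + q))/(1432 + 149) - 1694)/(-1707 + 1350) = ((-1473 + (4**2*(-2) - 6))/(1432 + 149) - 1694)/(-1707 + 1350) = ((-1473 + (16*(-2) - 6))/1581 - 1694)/(-357) = ((-1473 + (-32 - 6))*(1/1581) - 1694)*(-1/357) = ((-1473 - 38)*(1/1581) - 1694)*(-1/357) = (-1511*1/1581 - 1694)*(-1/357) = (-1511/1581 - 1694)*(-1/357) = -2679725/1581*(-1/357) = 2679725/564417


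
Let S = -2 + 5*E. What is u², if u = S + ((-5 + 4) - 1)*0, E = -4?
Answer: 484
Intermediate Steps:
S = -22 (S = -2 + 5*(-4) = -2 - 20 = -22)
u = -22 (u = -22 + ((-5 + 4) - 1)*0 = -22 + (-1 - 1)*0 = -22 - 2*0 = -22 + 0 = -22)
u² = (-22)² = 484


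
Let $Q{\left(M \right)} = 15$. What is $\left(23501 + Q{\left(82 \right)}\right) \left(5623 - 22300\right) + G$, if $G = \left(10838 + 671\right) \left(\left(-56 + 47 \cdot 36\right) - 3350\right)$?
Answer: $-411902758$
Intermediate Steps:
$G = -19726426$ ($G = 11509 \left(\left(-56 + 1692\right) - 3350\right) = 11509 \left(1636 - 3350\right) = 11509 \left(-1714\right) = -19726426$)
$\left(23501 + Q{\left(82 \right)}\right) \left(5623 - 22300\right) + G = \left(23501 + 15\right) \left(5623 - 22300\right) - 19726426 = 23516 \left(-16677\right) - 19726426 = -392176332 - 19726426 = -411902758$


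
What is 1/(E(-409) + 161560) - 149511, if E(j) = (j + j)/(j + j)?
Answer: -24155146670/161561 ≈ -1.4951e+5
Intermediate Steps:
E(j) = 1 (E(j) = (2*j)/((2*j)) = (2*j)*(1/(2*j)) = 1)
1/(E(-409) + 161560) - 149511 = 1/(1 + 161560) - 149511 = 1/161561 - 149511 = -24155146670/161561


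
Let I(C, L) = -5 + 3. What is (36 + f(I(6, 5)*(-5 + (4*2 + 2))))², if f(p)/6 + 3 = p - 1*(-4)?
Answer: 324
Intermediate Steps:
I(C, L) = -2
f(p) = 6 + 6*p (f(p) = -18 + 6*(p - 1*(-4)) = -18 + 6*(p + 4) = -18 + 6*(4 + p) = -18 + (24 + 6*p) = 6 + 6*p)
(36 + f(I(6, 5)*(-5 + (4*2 + 2))))² = (36 + (6 + 6*(-2*(-5 + (4*2 + 2)))))² = (36 + (6 + 6*(-2*(-5 + (8 + 2)))))² = (36 + (6 + 6*(-2*(-5 + 10))))² = (36 + (6 + 6*(-2*5)))² = (36 + (6 + 6*(-10)))² = (36 + (6 - 60))² = (36 - 54)² = (-18)² = 324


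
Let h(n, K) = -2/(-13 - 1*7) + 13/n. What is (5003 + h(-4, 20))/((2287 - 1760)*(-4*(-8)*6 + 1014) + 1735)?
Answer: 99997/12745940 ≈ 0.0078454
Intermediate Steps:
h(n, K) = ⅒ + 13/n (h(n, K) = -2/(-13 - 7) + 13/n = -2/(-20) + 13/n = -2*(-1/20) + 13/n = ⅒ + 13/n)
(5003 + h(-4, 20))/((2287 - 1760)*(-4*(-8)*6 + 1014) + 1735) = (5003 + (⅒)*(130 - 4)/(-4))/((2287 - 1760)*(-4*(-8)*6 + 1014) + 1735) = (5003 + (⅒)*(-¼)*126)/(527*(32*6 + 1014) + 1735) = (5003 - 63/20)/(527*(192 + 1014) + 1735) = 99997/(20*(527*1206 + 1735)) = 99997/(20*(635562 + 1735)) = (99997/20)/637297 = (99997/20)*(1/637297) = 99997/12745940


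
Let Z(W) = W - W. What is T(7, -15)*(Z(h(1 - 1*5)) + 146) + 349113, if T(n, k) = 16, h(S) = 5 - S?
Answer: 351449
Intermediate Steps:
Z(W) = 0
T(7, -15)*(Z(h(1 - 1*5)) + 146) + 349113 = 16*(0 + 146) + 349113 = 16*146 + 349113 = 2336 + 349113 = 351449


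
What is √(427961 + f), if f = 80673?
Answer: √508634 ≈ 713.19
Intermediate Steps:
√(427961 + f) = √(427961 + 80673) = √508634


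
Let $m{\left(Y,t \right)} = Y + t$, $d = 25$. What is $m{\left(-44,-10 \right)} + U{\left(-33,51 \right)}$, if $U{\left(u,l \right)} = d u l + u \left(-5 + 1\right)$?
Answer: $-41997$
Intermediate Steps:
$U{\left(u,l \right)} = - 4 u + 25 l u$ ($U{\left(u,l \right)} = 25 u l + u \left(-5 + 1\right) = 25 l u + u \left(-4\right) = 25 l u - 4 u = - 4 u + 25 l u$)
$m{\left(-44,-10 \right)} + U{\left(-33,51 \right)} = \left(-44 - 10\right) - 33 \left(-4 + 25 \cdot 51\right) = -54 - 33 \left(-4 + 1275\right) = -54 - 41943 = -41997$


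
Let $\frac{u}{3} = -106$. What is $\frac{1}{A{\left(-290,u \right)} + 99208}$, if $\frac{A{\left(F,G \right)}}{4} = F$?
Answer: $\frac{1}{98048} \approx 1.0199 \cdot 10^{-5}$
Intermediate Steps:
$u = -318$ ($u = 3 \left(-106\right) = -318$)
$A{\left(F,G \right)} = 4 F$
$\frac{1}{A{\left(-290,u \right)} + 99208} = \frac{1}{4 \left(-290\right) + 99208} = \frac{1}{-1160 + 99208} = \frac{1}{98048}$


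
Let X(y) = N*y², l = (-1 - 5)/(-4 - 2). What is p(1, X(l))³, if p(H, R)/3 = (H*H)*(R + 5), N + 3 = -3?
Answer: -27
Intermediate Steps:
N = -6 (N = -3 - 3 = -6)
l = 1 (l = -6/(-6) = -6*(-⅙) = 1)
X(y) = -6*y²
p(H, R) = 3*H²*(5 + R) (p(H, R) = 3*((H*H)*(R + 5)) = 3*(H²*(5 + R)) = 3*H²*(5 + R))
p(1, X(l))³ = (3*1²*(5 - 6*1²))³ = (3*1*(5 - 6*1))³ = (3*1*(5 - 6))³ = (3*1*(-1))³ = (-3)³ = -27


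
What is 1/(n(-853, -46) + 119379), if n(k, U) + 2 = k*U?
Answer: 1/158615 ≈ 6.3046e-6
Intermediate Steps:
n(k, U) = -2 + U*k (n(k, U) = -2 + k*U = -2 + U*k)
1/(n(-853, -46) + 119379) = 1/((-2 - 46*(-853)) + 119379) = 1/((-2 + 39238) + 119379) = 1/(39236 + 119379) = 1/158615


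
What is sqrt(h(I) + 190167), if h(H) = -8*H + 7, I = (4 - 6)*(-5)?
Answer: sqrt(190094) ≈ 436.00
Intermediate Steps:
I = 10 (I = -2*(-5) = 10)
h(H) = 7 - 8*H
sqrt(h(I) + 190167) = sqrt((7 - 8*10) + 190167) = sqrt((7 - 80) + 190167) = sqrt(-73 + 190167) = sqrt(190094)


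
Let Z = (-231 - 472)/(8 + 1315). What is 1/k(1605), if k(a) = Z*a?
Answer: -441/376105 ≈ -0.0011725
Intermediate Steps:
Z = -703/1323 ≈ -0.53137
k(a) = -703*a/1323
1/k(1605) = 1/(-703/1323*1605) = 1/(-376105/441) = -441/376105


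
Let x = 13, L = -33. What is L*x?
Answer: -429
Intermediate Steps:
L*x = -33*13 = -429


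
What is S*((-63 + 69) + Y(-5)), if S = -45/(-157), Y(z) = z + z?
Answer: -180/157 ≈ -1.1465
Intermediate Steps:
Y(z) = 2*z
S = 45/157 (S = -45*(-1/157) = 45/157 ≈ 0.28662)
S*((-63 + 69) + Y(-5)) = 45*((-63 + 69) + 2*(-5))/157 = 45*(6 - 10)/157 = (45/157)*(-4) = -180/157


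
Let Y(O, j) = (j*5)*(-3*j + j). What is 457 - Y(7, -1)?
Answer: 467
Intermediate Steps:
Y(O, j) = -10*j² (Y(O, j) = (5*j)*(-2*j) = -10*j²)
457 - Y(7, -1) = 457 - (-10)*(-1)² = 457 - (-10) = 457 - 1*(-10) = 457 + 10 = 467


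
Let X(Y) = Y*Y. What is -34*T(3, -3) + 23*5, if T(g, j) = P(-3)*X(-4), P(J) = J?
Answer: 1747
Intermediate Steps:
X(Y) = Y²
T(g, j) = -48 (T(g, j) = -3*(-4)² = -3*16 = -48)
-34*T(3, -3) + 23*5 = -34*(-48) + 23*5 = 1632 + 115 = 1747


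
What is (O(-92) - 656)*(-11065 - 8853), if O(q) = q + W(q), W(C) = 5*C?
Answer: 24060944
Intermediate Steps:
O(q) = 6*q (O(q) = q + 5*q = 6*q)
(O(-92) - 656)*(-11065 - 8853) = (6*(-92) - 656)*(-11065 - 8853) = (-552 - 656)*(-19918) = -1208*(-19918) = 24060944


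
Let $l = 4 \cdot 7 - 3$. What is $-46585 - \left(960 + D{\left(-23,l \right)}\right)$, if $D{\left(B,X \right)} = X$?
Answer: $-47570$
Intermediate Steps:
$l = 25$ ($l = 28 - 3 = 25$)
$-46585 - \left(960 + D{\left(-23,l \right)}\right) = -46585 - 985 = -47570$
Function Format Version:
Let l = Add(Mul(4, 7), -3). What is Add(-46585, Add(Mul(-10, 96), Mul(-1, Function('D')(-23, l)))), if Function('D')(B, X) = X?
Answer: -47570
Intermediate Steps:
l = 25 (l = Add(28, -3) = 25)
Add(-46585, Add(Mul(-10, 96), Mul(-1, Function('D')(-23, l)))) = Add(-46585, Add(Mul(-10, 96), Mul(-1, 25))) = Add(-46585, Add(-960, -25)) = Add(-46585, -985) = -47570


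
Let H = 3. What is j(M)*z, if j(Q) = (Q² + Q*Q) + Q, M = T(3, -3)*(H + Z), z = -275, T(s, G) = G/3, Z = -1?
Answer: -1650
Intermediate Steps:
T(s, G) = G/3 (T(s, G) = G*(⅓) = G/3)
M = -2 (M = ((⅓)*(-3))*(3 - 1) = -1*2 = -2)
j(Q) = Q + 2*Q² (j(Q) = (Q² + Q²) + Q = 2*Q² + Q = Q + 2*Q²)
j(M)*z = -2*(1 + 2*(-2))*(-275) = -2*(1 - 4)*(-275) = -2*(-3)*(-275) = 6*(-275) = -1650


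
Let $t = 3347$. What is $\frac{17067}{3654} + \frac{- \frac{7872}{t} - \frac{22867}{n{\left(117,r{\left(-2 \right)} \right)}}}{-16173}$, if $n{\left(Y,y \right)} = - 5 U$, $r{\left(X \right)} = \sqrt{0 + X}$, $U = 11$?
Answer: $\frac{5614878541981}{1208745922230} \approx 4.6452$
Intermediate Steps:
$r{\left(X \right)} = \sqrt{X}$
$n{\left(Y,y \right)} = -55$ ($n{\left(Y,y \right)} = \left(-5\right) 11 = -55$)
$\frac{17067}{3654} + \frac{- \frac{7872}{t} - \frac{22867}{n{\left(117,r{\left(-2 \right)} \right)}}}{-16173} = \frac{17067}{3654} + \frac{- \frac{7872}{3347} - \frac{22867}{-55}}{-16173} = 17067 \cdot \frac{1}{3654} + \left(\left(-7872\right) \frac{1}{3347} - - \frac{22867}{55}\right) \left(- \frac{1}{16173}\right) = \frac{5689}{1218} + \left(- \frac{7872}{3347} + \frac{22867}{55}\right) \left(- \frac{1}{16173}\right) = \frac{5689}{1218} + \frac{76102889}{184085} \left(- \frac{1}{16173}\right) = \frac{5689}{1218} - \frac{76102889}{2977206705} = \frac{5614878541981}{1208745922230}$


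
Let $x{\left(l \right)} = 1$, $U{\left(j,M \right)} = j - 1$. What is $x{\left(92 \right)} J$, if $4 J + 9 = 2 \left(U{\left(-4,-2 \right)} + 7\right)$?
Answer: $- \frac{5}{4} \approx -1.25$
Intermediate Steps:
$U{\left(j,M \right)} = -1 + j$ ($U{\left(j,M \right)} = j - 1 = -1 + j$)
$J = - \frac{5}{4}$ ($J = - \frac{9}{4} + \frac{2 \left(\left(-1 - 4\right) + 7\right)}{4} = - \frac{9}{4} + \frac{2 \left(-5 + 7\right)}{4} = - \frac{9}{4} + \frac{2 \cdot 2}{4} = - \frac{9}{4} + \frac{1}{4} \cdot 4 = - \frac{9}{4} + 1 = - \frac{5}{4} \approx -1.25$)
$x{\left(92 \right)} J = 1 \left(- \frac{5}{4}\right) = - \frac{5}{4}$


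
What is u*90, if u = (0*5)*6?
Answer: 0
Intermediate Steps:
u = 0 (u = 0*6 = 0)
u*90 = 0*90 = 0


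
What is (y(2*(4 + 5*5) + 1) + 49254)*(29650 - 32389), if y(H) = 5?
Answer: -134920401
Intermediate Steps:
(y(2*(4 + 5*5) + 1) + 49254)*(29650 - 32389) = (5 + 49254)*(29650 - 32389) = 49259*(-2739) = -134920401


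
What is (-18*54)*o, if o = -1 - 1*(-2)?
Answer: -972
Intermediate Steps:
o = 1 (o = -1 + 2 = 1)
(-18*54)*o = -18*54*1 = -972*1 = -972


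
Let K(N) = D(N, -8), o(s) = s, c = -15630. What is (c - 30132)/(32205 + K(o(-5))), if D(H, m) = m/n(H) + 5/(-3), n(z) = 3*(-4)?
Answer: -22881/16102 ≈ -1.4210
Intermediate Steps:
n(z) = -12
D(H, m) = -5/3 - m/12 (D(H, m) = m/(-12) + 5/(-3) = m*(-1/12) + 5*(-⅓) = -m/12 - 5/3 = -5/3 - m/12)
K(N) = -1 (K(N) = -5/3 - 1/12*(-8) = -5/3 + ⅔ = -1)
(c - 30132)/(32205 + K(o(-5))) = (-15630 - 30132)/(32205 - 1) = -45762/32204 = -45762*1/32204 = -22881/16102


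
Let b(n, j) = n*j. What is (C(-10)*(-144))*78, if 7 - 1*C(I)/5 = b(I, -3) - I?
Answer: 1853280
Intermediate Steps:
b(n, j) = j*n
C(I) = 35 + 20*I (C(I) = 35 - 5*(-3*I - I) = 35 - (-20)*I = 35 + 20*I)
(C(-10)*(-144))*78 = ((35 + 20*(-10))*(-144))*78 = ((35 - 200)*(-144))*78 = -165*(-144)*78 = 23760*78 = 1853280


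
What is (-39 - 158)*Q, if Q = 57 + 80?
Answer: -26989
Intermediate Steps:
Q = 137
(-39 - 158)*Q = (-39 - 158)*137 = -197*137 = -26989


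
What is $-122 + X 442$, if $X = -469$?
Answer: $-207420$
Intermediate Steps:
$-122 + X 442 = -122 - 207298 = -207420$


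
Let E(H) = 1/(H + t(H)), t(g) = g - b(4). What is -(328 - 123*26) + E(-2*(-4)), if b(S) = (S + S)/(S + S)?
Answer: 43051/15 ≈ 2870.1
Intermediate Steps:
b(S) = 1 (b(S) = (2*S)/((2*S)) = (2*S)*(1/(2*S)) = 1)
t(g) = -1 + g (t(g) = g - 1*1 = g - 1 = -1 + g)
E(H) = 1/(-1 + 2*H) (E(H) = 1/(H + (-1 + H)) = 1/(-1 + 2*H))
-(328 - 123*26) + E(-2*(-4)) = -(328 - 123*26) + 1/(-1 + 2*(-2*(-4))) = -(328 - 3198) + 1/(-1 + 2*8) = -1*(-2870) + 1/(-1 + 16) = 2870 + 1/15 = 43051/15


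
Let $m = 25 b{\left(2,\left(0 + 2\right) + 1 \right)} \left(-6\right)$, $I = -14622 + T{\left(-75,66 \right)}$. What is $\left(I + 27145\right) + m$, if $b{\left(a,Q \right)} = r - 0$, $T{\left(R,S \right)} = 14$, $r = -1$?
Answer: $12687$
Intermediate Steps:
$I = -14608$ ($I = -14622 + 14 = -14608$)
$b{\left(a,Q \right)} = -1$ ($b{\left(a,Q \right)} = -1 - 0 = -1 + 0 = -1$)
$m = 150$ ($m = 25 \left(-1\right) \left(-6\right) = \left(-25\right) \left(-6\right) = 150$)
$\left(I + 27145\right) + m = \left(-14608 + 27145\right) + 150 = 12537 + 150 = 12687$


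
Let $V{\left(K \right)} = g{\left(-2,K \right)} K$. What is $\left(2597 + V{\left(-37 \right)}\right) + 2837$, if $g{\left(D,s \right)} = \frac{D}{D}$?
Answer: $5397$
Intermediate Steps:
$g{\left(D,s \right)} = 1$
$V{\left(K \right)} = K$ ($V{\left(K \right)} = 1 K = K$)
$\left(2597 + V{\left(-37 \right)}\right) + 2837 = \left(2597 - 37\right) + 2837 = 2560 + 2837 = 5397$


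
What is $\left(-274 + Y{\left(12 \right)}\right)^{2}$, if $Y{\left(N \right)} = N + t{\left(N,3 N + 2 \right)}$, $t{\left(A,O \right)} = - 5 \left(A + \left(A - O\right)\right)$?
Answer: $36864$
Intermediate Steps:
$t{\left(A,O \right)} = - 10 A + 5 O$ ($t{\left(A,O \right)} = - 5 \left(- O + 2 A\right) = - 10 A + 5 O$)
$Y{\left(N \right)} = 10 + 6 N$ ($Y{\left(N \right)} = N - \left(- 5 \left(3 N + 2\right) + 10 N\right) = N - \left(- 5 \left(2 + 3 N\right) + 10 N\right) = N - \left(-10 - 5 N\right) = N + \left(10 + 5 N\right) = 10 + 6 N$)
$\left(-274 + Y{\left(12 \right)}\right)^{2} = \left(-274 + \left(10 + 6 \cdot 12\right)\right)^{2} = \left(-274 + \left(10 + 72\right)\right)^{2} = \left(-274 + 82\right)^{2} = \left(-192\right)^{2} = 36864$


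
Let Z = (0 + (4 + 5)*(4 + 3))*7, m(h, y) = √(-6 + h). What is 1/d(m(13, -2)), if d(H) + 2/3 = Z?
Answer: 3/1321 ≈ 0.0022710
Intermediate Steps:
Z = 441 (Z = (0 + 9*7)*7 = (0 + 63)*7 = 63*7 = 441)
d(H) = 1321/3 (d(H) = -⅔ + 441 = 1321/3)
1/d(m(13, -2)) = 1/(1321/3) = 3/1321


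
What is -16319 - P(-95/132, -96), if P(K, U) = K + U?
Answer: -2141341/132 ≈ -16222.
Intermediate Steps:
-16319 - P(-95/132, -96) = -16319 - (-95/132 - 96) = -16319 - 1*(-12767/132) = -16319 + 12767/132 = -2141341/132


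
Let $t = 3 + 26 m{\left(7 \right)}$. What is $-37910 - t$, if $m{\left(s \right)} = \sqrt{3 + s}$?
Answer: $-37913 - 26 \sqrt{10} \approx -37995.0$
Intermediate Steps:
$t = 3 + 26 \sqrt{10}$ ($t = 3 + 26 \sqrt{3 + 7} = 3 + 26 \sqrt{10} \approx 85.219$)
$-37910 - t = -37910 - \left(3 + 26 \sqrt{10}\right) = -37913 - 26 \sqrt{10}$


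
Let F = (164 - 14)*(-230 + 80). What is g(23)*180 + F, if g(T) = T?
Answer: -18360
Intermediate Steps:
F = -22500 (F = 150*(-150) = -22500)
g(23)*180 + F = 23*180 - 22500 = 4140 - 22500 = -18360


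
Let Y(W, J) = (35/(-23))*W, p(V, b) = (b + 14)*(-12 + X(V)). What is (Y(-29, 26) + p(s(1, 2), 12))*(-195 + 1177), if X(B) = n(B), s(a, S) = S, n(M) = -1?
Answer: -6637338/23 ≈ -2.8858e+5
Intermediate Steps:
X(B) = -1
p(V, b) = -182 - 13*b (p(V, b) = (b + 14)*(-12 - 1) = (14 + b)*(-13) = -182 - 13*b)
Y(W, J) = -35*W/23 (Y(W, J) = (35*(-1/23))*W = -35*W/23)
(Y(-29, 26) + p(s(1, 2), 12))*(-195 + 1177) = (-35/23*(-29) + (-182 - 13*12))*(-195 + 1177) = (1015/23 + (-182 - 156))*982 = (1015/23 - 338)*982 = -6759/23*982 = -6637338/23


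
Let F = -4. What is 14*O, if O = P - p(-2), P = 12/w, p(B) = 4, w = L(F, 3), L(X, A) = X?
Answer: -98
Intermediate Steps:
w = -4
P = -3 (P = 12/(-4) = 12*(-¼) = -3)
O = -7 (O = -3 - 1*4 = -3 - 4 = -7)
14*O = 14*(-7) = -98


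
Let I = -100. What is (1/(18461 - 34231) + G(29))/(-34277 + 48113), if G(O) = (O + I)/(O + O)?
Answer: -69983/790952235 ≈ -8.8479e-5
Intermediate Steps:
G(O) = (-100 + O)/(2*O) (G(O) = (O - 100)/(O + O) = (-100 + O)/((2*O)) = (-100 + O)*(1/(2*O)) = (-100 + O)/(2*O))
(1/(18461 - 34231) + G(29))/(-34277 + 48113) = (1/(18461 - 34231) + (½)*(-100 + 29)/29)/(-34277 + 48113) = (1/(-15770) + (½)*(1/29)*(-71))/13836 = (-1/15770 - 71/58)*(1/13836) = -279932/228665*1/13836 = -69983/790952235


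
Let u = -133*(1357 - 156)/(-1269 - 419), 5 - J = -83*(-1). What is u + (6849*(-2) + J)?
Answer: -23094155/1688 ≈ -13681.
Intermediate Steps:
J = -78 (J = 5 - (-83)*(-1) = 5 - 1*83 = 5 - 83 = -78)
u = 159733/1688 (u = -159733/(-1688) = -159733*(-1)/1688 = -133*(-1201/1688) = 159733/1688 ≈ 94.629)
u + (6849*(-2) + J) = 159733/1688 + (6849*(-2) - 78) = 159733/1688 + (-13698 - 78) = 159733/1688 - 13776 = -23094155/1688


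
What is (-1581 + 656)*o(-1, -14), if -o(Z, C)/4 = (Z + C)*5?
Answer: -277500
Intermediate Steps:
o(Z, C) = -20*C - 20*Z (o(Z, C) = -4*(Z + C)*5 = -4*(C + Z)*5 = -4*(5*C + 5*Z) = -20*C - 20*Z)
(-1581 + 656)*o(-1, -14) = (-1581 + 656)*(-20*(-14) - 20*(-1)) = -925*(280 + 20) = -925*300 = -277500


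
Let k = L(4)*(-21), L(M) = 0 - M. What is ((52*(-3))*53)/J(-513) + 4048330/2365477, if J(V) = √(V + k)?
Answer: 4048330/2365477 + 212*I*√429/11 ≈ 1.7114 + 399.18*I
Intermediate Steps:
L(M) = -M
k = 84 (k = -1*4*(-21) = -4*(-21) = 84)
J(V) = √(84 + V) (J(V) = √(V + 84) = √(84 + V))
((52*(-3))*53)/J(-513) + 4048330/2365477 = ((52*(-3))*53)/(√(84 - 513)) + 4048330/2365477 = (-156*53)/(√(-429)) + 4048330*(1/2365477) = -8268*(-I*√429/429) + 4048330/2365477 = -(-212)*I*√429/11 + 4048330/2365477 = 212*I*√429/11 + 4048330/2365477 = 4048330/2365477 + 212*I*√429/11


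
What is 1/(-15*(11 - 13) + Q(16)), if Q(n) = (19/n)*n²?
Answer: 1/334 ≈ 0.0029940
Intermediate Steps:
Q(n) = 19*n
1/(-15*(11 - 13) + Q(16)) = 1/(-15*(11 - 13) + 19*16) = 1/(-15*(-2) + 304) = 1/(30 + 304) = 1/334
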